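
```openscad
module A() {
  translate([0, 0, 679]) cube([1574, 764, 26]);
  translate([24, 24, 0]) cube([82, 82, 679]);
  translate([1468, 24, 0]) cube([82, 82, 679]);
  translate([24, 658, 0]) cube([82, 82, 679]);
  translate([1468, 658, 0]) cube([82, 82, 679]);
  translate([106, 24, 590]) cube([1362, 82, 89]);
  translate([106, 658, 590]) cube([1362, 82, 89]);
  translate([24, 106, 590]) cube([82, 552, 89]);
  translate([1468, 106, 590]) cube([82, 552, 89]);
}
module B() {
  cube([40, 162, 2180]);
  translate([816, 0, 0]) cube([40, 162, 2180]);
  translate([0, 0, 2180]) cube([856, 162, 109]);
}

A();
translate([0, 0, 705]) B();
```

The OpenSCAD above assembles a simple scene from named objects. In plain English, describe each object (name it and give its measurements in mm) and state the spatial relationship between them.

A is a rectangular dining table. The top is 1574×764×26 mm with its upper surface at z = 705 mm. It stands on four 82×82 mm square legs, each inset 24 mm from the nearest pair of top edges, running from the floor to the underside of the top. Four apron rails, 82 mm thick and 89 mm tall, run between adjacent legs with their top edges flush with the underside of the top and their outer faces flush with the legs' outer faces.

B is a door frame. The clear opening is 776 mm wide and 2180 mm high. Two 40 mm wide jambs, 162 mm deep, stand either side of the opening from the floor to the top of the opening. A 109 mm thick head sits across the top of both jambs, spanning the full outside width of the frame.

The door frame is on top of the table.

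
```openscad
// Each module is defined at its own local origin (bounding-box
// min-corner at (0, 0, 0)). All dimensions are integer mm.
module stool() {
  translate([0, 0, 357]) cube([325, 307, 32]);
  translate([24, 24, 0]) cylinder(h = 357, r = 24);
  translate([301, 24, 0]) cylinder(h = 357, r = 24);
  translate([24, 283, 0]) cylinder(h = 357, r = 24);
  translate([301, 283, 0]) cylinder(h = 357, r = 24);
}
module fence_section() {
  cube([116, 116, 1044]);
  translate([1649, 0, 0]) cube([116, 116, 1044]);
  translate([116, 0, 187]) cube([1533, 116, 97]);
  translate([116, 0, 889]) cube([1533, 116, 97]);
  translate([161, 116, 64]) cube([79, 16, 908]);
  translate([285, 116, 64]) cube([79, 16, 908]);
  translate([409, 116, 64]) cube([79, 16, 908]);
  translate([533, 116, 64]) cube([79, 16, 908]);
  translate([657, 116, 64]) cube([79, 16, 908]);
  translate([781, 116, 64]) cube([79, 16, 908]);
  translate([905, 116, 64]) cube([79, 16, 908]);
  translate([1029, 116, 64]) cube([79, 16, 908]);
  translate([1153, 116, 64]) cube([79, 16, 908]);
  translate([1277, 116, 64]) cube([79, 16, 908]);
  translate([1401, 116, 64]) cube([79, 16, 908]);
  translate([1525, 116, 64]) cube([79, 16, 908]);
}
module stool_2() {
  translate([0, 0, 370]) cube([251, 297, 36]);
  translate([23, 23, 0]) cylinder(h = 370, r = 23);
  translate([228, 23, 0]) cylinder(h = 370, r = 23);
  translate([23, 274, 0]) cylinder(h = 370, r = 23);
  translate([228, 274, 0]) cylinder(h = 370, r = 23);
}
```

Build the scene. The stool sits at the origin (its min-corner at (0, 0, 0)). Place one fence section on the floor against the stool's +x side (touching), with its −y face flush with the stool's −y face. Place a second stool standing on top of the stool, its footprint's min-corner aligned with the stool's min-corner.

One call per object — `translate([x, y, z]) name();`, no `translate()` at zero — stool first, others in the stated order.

stool();
translate([325, 0, 0]) fence_section();
translate([0, 0, 389]) stool_2();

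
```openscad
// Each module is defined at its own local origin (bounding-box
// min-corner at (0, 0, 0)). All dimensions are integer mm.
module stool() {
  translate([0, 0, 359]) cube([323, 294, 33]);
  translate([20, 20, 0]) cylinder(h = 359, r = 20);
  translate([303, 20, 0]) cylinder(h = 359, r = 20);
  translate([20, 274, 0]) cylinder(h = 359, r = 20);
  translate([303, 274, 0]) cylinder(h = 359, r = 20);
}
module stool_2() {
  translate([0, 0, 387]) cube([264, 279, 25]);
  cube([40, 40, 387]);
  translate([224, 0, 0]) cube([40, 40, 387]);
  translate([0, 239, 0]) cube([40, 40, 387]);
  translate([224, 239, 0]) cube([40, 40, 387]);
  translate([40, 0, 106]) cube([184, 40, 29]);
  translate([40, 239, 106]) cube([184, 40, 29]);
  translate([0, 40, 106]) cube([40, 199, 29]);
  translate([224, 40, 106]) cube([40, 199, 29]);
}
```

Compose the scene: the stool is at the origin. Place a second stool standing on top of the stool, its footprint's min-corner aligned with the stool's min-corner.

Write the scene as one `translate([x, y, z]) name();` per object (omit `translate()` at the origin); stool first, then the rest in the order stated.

stool();
translate([0, 0, 392]) stool_2();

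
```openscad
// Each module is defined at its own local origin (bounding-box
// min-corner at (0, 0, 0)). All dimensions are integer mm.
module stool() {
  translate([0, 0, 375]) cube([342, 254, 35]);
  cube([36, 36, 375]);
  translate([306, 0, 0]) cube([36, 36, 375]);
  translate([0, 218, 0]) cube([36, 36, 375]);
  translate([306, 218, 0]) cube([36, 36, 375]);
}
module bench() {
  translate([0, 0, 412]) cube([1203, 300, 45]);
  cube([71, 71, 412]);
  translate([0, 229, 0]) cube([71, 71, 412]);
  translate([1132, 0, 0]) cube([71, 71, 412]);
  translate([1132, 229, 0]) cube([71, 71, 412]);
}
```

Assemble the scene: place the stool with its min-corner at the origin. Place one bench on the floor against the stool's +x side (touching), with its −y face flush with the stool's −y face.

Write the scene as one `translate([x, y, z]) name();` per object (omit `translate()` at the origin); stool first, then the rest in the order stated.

stool();
translate([342, 0, 0]) bench();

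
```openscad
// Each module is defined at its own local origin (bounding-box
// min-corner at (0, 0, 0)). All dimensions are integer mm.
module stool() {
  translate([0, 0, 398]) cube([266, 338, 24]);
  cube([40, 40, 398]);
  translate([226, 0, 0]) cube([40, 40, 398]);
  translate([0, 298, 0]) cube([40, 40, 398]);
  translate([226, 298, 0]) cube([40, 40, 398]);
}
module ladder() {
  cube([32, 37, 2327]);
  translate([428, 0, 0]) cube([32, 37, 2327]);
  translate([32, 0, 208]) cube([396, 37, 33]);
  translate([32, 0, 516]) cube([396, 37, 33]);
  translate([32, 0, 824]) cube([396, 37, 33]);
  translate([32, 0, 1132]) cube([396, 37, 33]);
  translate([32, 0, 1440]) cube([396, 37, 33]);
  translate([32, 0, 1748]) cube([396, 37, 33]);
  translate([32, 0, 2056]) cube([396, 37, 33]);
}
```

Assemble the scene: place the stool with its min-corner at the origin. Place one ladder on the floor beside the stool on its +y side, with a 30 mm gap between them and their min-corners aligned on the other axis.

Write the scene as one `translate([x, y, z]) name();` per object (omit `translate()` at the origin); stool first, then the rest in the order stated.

stool();
translate([0, 368, 0]) ladder();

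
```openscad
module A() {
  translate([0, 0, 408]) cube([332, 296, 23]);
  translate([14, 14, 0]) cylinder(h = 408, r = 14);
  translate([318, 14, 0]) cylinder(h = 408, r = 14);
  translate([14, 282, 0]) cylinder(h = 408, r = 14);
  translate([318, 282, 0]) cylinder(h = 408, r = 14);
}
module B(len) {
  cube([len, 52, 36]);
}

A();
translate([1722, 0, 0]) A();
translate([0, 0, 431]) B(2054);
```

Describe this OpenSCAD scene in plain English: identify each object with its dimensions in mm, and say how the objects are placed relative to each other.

A is a four-legged stool. The seat is 332×296 mm, 23 mm thick, top at z = 431 mm. It stands on four round legs, each 28 mm in diameter, from z = 0 to the seat underside, each leg's axis is inset half a diameter from the nearest pair of seat edges (so the leg's bounding box is flush with the corner).

B is a rectangular beam 2054 mm long (x), 52 mm deep (y), 36 mm thick (z).

The beam spans the tops of two stools placed 1390 mm apart, resting at z = 431 mm.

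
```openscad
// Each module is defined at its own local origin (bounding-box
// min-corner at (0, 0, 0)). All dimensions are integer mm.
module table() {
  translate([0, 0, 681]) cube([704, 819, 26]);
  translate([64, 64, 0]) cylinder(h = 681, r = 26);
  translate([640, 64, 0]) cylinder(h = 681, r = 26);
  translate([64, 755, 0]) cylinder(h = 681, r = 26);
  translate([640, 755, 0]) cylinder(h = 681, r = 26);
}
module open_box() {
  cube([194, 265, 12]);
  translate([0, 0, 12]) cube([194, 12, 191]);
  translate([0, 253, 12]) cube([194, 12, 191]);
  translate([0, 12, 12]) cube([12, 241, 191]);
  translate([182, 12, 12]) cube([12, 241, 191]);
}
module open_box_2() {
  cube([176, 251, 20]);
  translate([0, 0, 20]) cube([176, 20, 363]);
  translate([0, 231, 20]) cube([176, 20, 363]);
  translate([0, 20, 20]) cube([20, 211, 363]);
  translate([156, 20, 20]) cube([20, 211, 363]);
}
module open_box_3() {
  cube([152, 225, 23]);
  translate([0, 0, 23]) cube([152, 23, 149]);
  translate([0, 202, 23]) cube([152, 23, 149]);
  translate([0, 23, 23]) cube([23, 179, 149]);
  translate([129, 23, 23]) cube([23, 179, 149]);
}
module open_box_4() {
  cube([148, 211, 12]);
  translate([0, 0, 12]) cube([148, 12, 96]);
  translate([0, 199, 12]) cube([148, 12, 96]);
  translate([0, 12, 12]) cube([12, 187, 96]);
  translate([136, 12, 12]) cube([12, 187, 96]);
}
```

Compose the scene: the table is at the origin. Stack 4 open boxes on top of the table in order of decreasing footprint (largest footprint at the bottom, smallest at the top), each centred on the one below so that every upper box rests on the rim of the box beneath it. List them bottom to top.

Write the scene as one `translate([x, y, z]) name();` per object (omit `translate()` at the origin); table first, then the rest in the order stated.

table();
translate([255, 277, 707]) open_box();
translate([264, 284, 910]) open_box_2();
translate([276, 297, 1293]) open_box_3();
translate([278, 304, 1465]) open_box_4();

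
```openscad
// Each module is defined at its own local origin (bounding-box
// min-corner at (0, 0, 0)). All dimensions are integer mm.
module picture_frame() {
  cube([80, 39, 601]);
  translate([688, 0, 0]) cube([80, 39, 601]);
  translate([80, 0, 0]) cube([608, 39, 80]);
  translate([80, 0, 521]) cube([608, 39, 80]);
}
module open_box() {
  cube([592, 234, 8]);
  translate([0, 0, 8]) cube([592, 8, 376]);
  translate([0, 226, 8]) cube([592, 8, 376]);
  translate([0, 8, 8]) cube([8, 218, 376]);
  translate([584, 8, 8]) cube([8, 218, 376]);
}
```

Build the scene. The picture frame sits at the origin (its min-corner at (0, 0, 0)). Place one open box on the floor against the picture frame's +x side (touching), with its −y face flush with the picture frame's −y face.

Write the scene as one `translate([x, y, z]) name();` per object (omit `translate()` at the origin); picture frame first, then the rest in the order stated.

picture_frame();
translate([768, 0, 0]) open_box();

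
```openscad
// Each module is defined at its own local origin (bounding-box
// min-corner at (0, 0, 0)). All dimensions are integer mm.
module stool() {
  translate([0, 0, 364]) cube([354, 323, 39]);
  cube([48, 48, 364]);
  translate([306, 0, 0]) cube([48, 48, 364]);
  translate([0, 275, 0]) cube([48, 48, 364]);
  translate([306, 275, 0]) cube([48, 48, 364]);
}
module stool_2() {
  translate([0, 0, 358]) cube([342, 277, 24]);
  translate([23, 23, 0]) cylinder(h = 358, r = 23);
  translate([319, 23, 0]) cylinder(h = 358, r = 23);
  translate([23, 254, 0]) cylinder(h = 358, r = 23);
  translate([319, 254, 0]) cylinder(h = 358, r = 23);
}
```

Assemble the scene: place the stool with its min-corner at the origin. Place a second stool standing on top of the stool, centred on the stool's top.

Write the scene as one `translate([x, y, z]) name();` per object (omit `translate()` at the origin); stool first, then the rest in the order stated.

stool();
translate([6, 23, 403]) stool_2();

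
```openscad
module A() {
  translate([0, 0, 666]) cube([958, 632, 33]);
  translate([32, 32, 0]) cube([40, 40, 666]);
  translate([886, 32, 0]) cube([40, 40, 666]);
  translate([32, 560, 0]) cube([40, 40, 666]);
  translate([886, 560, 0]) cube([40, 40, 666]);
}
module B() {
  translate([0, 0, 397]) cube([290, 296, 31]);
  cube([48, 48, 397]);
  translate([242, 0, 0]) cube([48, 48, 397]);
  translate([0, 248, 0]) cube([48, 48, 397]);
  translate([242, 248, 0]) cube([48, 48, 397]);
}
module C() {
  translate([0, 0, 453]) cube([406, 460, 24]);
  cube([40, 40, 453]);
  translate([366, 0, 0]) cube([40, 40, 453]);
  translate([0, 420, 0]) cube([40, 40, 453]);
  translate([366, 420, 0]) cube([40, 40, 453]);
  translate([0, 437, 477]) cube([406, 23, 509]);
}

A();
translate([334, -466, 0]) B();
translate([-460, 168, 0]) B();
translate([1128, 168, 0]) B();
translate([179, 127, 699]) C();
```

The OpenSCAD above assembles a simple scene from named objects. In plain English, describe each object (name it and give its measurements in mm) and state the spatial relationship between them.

A is a table with a 958×632 mm rectangular top, 33 mm thick, top surface at z = 699 mm, supported by four 40×40 mm square legs, each inset 32 mm from the nearest pair of top edges, running from the floor.

B is a four-legged stool. The seat is 290×296 mm, 31 mm thick, top at z = 428 mm. It stands on four square legs, each 48×48 mm in cross-section, from z = 0 to the seat underside, each flush with a corner of the seat.

C is a chair. The seat is a 406×460×24 mm slab with its top at z = 477 mm, on four 40×40 mm corner legs (flush with the seat edges, standing on z = 0). A flat backrest 23 mm thick, 509 mm tall, spans the full seat width and rises from the seat top along its +y edge, rear face flush with the rear of the seat.

Three stools sit around the table at the −y, −x, +x sides. The chair is on top of the table.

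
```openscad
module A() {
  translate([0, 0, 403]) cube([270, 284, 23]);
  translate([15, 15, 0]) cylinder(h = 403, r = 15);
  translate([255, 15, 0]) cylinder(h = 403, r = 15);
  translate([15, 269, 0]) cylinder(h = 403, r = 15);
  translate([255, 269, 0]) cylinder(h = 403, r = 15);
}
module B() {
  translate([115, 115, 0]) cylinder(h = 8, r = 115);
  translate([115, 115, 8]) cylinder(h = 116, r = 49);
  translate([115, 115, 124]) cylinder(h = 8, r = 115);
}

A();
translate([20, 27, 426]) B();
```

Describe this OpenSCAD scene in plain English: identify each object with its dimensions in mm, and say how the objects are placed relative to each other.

A is a four-legged stool. The seat is a 270×284×23 mm slab whose top surface is at z = 426 mm; four round legs, each 30 mm in diameter, run from the floor (z = 0) to the underside of the seat, each leg's axis is inset half a diameter from the nearest pair of seat edges (so the leg's bounding box is flush with the corner).

B is a spool: two coaxial disc flanges of radius 115 mm and thickness 8 mm, joined by a core cylinder of radius 49 mm and height 116 mm. The lower flange rests on z = 0 and the three cylinders share a vertical axis.

The spool is on top of the stool, centred.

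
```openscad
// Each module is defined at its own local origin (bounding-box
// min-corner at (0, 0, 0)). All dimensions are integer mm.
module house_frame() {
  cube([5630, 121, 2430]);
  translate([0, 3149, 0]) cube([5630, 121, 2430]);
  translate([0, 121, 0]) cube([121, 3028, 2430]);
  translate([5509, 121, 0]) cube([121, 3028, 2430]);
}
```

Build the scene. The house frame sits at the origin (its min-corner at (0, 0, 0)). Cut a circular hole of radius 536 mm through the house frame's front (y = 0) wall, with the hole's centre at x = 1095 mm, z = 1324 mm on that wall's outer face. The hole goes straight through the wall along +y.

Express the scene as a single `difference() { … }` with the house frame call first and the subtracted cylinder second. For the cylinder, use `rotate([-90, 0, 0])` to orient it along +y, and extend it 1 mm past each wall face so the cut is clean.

difference() {
  house_frame();
  translate([1095, -1, 1324]) rotate([-90, 0, 0]) cylinder(h = 123, r = 536);
}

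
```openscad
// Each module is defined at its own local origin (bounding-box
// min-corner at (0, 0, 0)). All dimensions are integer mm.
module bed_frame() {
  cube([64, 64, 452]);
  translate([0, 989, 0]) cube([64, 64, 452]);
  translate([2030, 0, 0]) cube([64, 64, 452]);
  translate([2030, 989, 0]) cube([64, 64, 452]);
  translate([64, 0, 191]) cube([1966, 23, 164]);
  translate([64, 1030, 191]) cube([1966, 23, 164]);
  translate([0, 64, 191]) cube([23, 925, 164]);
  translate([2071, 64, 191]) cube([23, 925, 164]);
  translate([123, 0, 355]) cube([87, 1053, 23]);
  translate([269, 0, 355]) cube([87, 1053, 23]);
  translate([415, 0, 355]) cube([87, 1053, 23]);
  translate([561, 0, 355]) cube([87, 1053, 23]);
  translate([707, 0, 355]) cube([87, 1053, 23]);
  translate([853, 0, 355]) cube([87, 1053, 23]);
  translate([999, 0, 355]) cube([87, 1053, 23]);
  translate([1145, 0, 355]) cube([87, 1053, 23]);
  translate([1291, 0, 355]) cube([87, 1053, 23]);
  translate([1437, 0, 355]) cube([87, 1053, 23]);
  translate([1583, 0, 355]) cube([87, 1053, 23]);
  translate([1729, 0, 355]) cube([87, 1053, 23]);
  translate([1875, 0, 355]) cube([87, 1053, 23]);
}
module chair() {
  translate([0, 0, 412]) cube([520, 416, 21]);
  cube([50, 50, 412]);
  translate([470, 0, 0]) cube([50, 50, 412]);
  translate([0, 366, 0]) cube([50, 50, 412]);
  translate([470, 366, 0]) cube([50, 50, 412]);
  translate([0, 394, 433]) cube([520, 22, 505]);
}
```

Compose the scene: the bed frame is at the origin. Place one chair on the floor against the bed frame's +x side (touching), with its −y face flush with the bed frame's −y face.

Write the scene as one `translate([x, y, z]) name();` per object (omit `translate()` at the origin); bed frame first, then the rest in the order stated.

bed_frame();
translate([2094, 0, 0]) chair();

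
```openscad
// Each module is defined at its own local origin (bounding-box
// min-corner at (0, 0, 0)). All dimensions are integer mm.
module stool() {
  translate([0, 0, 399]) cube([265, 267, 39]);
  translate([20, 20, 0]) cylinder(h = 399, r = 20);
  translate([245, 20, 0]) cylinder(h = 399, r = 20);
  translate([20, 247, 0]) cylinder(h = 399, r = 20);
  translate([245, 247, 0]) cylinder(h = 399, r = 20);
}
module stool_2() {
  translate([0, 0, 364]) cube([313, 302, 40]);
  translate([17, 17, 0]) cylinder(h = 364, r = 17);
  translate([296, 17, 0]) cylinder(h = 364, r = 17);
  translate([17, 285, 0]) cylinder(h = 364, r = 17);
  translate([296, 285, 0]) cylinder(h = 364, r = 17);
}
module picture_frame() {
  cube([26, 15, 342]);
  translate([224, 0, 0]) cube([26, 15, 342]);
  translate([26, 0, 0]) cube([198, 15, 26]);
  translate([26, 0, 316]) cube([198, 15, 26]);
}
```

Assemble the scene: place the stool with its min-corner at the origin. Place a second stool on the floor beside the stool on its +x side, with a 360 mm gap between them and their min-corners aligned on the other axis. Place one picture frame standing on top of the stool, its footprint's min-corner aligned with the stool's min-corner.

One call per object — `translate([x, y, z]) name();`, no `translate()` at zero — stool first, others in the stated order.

stool();
translate([625, 0, 0]) stool_2();
translate([0, 0, 438]) picture_frame();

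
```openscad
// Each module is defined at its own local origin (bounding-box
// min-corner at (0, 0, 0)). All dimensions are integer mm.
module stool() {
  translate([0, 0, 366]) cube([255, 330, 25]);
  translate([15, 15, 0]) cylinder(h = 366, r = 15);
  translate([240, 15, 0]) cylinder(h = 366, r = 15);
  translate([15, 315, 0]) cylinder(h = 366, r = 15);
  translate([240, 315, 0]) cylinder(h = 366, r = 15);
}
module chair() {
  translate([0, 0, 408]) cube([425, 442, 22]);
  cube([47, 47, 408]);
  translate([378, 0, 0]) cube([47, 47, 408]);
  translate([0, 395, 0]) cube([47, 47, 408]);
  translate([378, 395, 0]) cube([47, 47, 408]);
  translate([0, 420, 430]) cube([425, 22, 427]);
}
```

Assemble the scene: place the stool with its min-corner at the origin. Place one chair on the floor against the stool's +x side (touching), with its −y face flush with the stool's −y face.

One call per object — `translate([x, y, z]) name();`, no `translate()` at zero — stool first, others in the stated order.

stool();
translate([255, 0, 0]) chair();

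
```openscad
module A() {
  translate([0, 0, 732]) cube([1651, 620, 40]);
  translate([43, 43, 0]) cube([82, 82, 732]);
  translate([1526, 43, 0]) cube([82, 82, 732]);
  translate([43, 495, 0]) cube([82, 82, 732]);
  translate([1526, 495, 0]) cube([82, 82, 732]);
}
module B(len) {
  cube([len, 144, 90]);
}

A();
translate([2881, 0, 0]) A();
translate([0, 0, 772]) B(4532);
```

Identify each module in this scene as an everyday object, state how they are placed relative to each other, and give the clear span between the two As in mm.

A is a table. B is a beam. A beam spans the tops of two tables. The clear span between the two tables is 1230 mm.

Second table starts at x = 2881; first ends at x = 1651; clear span = 2881 − 1651 = 1230 mm.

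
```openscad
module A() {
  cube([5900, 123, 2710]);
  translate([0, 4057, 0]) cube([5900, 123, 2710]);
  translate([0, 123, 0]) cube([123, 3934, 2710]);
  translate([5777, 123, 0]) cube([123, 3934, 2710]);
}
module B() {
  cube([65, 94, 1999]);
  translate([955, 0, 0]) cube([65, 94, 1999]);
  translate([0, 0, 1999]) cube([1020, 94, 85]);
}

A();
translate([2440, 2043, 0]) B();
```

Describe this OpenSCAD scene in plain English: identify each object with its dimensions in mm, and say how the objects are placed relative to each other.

A is the wall frame of a small rectangular building: four walls, each 2710 mm tall and 123 mm thick, enclosing a footprint 5900 mm (x) by 4180 mm (y) outside-to-outside, with no floor or roof. The front and back walls (the −y and +y sides) span the full width; the two side walls fit between them.

B is a door frame. The clear opening is 890 mm wide and 1999 mm high. Two 65 mm wide jambs, 94 mm deep, stand either side of the opening from the floor to the top of the opening. A 85 mm thick head sits across the top of both jambs, spanning the full outside width of the frame.

The door frame sits inside the house frame, centred.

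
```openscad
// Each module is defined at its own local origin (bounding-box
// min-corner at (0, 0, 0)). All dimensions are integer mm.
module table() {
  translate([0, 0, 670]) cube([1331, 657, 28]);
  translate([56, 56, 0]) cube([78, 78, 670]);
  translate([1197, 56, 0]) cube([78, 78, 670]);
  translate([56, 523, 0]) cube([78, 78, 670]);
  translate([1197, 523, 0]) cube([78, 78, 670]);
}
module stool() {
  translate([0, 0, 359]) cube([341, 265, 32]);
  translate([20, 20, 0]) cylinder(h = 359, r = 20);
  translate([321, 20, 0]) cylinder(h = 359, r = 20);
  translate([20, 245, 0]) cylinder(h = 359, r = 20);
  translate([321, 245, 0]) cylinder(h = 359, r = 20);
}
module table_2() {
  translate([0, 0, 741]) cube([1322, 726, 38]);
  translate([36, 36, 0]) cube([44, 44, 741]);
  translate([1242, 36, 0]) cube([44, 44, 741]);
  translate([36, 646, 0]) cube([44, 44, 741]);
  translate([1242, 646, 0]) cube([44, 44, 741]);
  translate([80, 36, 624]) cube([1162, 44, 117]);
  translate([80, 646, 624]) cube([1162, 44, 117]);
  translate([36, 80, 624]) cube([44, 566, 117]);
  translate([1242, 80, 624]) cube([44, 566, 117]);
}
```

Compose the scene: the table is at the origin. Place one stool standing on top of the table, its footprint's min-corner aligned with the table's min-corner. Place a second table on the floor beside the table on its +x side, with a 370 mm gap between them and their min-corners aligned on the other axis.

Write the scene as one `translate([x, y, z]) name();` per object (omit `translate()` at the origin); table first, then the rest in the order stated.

table();
translate([0, 0, 698]) stool();
translate([1701, 0, 0]) table_2();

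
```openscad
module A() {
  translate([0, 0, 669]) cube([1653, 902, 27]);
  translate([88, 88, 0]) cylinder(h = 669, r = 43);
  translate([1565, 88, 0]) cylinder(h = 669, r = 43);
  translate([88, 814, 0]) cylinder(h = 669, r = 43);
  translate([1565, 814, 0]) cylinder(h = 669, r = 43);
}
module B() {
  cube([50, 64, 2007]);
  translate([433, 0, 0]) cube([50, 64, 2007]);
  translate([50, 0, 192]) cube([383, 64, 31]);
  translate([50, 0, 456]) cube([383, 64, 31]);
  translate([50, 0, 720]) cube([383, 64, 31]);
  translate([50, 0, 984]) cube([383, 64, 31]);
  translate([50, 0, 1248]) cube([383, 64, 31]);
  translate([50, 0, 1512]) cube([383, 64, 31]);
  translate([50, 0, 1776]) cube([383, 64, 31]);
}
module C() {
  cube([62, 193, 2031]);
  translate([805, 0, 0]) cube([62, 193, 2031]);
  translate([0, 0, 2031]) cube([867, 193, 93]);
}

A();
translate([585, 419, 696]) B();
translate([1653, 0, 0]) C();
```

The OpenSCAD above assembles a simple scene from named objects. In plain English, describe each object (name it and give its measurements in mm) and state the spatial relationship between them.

A is a table with a 1653×902 mm rectangular top, 27 mm thick, top surface at z = 696 mm, supported by four round legs of 86 mm diameter, each leg's bounding box inset 45 mm from the nearest pair of top edges, running from the floor.

B is a wooden ladder with two side rails of 50×64 mm section and 2007 mm height, set 483 mm apart overall. Between them run 7 rectangular rungs (64 mm deep, 31 mm thick), front faces flush with the rails' −y face. The bottom of the first rung is 192 mm above the floor and each subsequent rung is 264 mm higher than the one below.

C is a rectangular door frame: two vertical jambs of 62×193 mm section, 2031 mm tall, with a clear opening 743 mm wide between their inner faces. A header 93 mm tall and 193 mm deep lies on top of the jambs and spans the full outside width.

The ladder is on top of the table, centred. The door frame is against the table's +x side, with their −y faces flush.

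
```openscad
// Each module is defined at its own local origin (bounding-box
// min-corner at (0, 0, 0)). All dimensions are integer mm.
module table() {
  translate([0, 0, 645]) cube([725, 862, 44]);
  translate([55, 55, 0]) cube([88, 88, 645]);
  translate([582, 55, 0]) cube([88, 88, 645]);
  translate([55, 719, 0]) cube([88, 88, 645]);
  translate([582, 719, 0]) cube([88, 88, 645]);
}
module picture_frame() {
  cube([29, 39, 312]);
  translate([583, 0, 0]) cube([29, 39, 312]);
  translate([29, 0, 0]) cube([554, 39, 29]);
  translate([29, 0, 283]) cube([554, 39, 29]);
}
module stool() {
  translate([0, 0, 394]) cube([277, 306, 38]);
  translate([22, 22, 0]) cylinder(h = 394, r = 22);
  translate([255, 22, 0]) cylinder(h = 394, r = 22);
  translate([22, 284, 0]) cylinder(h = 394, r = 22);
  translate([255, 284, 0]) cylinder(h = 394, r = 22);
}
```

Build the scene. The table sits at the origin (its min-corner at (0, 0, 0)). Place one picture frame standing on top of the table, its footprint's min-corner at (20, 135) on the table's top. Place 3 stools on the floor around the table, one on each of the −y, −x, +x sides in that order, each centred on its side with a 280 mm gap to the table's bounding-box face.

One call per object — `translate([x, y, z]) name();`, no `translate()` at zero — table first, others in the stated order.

table();
translate([20, 135, 689]) picture_frame();
translate([224, -586, 0]) stool();
translate([-557, 278, 0]) stool();
translate([1005, 278, 0]) stool();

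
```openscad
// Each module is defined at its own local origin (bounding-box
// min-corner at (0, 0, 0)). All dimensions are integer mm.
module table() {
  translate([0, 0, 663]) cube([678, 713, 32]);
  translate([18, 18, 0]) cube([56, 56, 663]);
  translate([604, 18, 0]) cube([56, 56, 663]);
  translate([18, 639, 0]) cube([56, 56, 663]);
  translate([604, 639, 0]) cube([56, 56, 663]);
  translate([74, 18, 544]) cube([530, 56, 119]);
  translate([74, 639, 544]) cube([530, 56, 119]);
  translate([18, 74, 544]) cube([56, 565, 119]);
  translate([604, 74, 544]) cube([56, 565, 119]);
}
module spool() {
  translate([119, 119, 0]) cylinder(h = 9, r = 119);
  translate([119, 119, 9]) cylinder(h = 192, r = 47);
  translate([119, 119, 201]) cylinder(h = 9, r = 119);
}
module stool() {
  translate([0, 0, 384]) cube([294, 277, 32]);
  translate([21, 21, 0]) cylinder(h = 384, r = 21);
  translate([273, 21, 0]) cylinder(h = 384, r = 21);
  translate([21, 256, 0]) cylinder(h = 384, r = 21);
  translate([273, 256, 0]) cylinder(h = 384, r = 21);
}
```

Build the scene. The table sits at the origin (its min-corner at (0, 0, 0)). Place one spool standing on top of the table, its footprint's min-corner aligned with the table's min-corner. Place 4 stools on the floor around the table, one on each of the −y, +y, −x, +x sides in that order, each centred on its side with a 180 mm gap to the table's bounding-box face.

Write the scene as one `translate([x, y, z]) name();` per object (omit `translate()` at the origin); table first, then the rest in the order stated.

table();
translate([0, 0, 695]) spool();
translate([192, -457, 0]) stool();
translate([192, 893, 0]) stool();
translate([-474, 218, 0]) stool();
translate([858, 218, 0]) stool();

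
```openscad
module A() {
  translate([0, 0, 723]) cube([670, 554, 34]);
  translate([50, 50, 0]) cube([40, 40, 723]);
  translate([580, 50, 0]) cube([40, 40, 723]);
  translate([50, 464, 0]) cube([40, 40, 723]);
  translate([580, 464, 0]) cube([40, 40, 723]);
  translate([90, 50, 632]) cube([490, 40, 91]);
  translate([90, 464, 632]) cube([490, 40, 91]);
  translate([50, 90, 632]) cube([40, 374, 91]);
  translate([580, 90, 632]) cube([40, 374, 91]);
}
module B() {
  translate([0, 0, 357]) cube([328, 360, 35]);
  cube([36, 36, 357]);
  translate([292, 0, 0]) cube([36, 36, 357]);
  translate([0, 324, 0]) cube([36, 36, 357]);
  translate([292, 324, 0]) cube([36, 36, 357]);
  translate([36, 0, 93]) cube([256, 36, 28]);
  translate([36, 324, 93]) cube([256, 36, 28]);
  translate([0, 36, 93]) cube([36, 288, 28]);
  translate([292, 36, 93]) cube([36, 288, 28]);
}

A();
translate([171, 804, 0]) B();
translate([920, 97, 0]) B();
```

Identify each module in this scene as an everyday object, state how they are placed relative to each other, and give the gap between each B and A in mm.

A is a table. B is a stool. Two stools sit around the table at the +y, +x sides. The gap between each stool and the table is 250 mm.

Each stool's nearest face is 250 mm from the table's bounding box.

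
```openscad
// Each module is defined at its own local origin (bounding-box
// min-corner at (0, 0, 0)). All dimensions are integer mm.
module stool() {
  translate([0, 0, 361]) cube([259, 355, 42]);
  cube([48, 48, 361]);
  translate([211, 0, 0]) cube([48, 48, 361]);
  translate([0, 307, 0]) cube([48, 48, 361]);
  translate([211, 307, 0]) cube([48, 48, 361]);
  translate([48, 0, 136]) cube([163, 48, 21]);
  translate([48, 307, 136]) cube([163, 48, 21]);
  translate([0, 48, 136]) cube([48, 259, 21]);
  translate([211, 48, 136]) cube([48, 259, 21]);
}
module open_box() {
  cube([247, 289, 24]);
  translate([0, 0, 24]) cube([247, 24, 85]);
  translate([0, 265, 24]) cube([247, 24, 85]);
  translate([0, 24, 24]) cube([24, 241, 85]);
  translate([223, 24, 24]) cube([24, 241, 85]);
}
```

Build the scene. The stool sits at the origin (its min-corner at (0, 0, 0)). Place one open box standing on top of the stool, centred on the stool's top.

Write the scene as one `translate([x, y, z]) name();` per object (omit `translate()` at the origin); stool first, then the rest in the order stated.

stool();
translate([6, 33, 403]) open_box();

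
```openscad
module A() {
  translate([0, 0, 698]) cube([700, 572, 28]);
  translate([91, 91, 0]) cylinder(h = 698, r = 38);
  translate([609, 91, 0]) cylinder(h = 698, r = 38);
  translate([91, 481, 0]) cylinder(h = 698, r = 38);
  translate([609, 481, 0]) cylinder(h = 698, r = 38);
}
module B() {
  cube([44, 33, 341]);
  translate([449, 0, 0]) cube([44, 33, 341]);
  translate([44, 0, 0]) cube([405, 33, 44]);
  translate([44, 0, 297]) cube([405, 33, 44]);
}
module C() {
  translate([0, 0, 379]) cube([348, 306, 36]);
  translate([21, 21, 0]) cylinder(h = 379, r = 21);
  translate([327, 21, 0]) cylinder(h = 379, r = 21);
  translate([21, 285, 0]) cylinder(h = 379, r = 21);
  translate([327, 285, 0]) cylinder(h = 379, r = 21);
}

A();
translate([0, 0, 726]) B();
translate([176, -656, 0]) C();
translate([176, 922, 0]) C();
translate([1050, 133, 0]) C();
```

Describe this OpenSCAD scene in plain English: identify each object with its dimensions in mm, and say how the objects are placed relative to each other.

A is a rectangular dining table. The top is 700×572×28 mm with its upper surface at z = 726 mm. It stands on four round legs of 76 mm diameter, each leg's bounding box inset 53 mm from the nearest pair of top edges, running from the floor to the underside of the top.

B is a rectangular picture frame lying in the x–z plane (depth along y). The opening is 405 mm wide (x) by 253 mm tall (z), surrounded by a border 44 mm wide on all four sides. The frame is 33 mm deep and is made of two full-height vertical stiles with two horizontal rails fitted between them.

C is a four-legged stool. The seat is 348×306 mm, 36 mm thick, top at z = 415 mm. It stands on four round legs, each 42 mm in diameter, from z = 0 to the seat underside, each leg's axis is inset half a diameter from the nearest pair of seat edges (so the leg's bounding box is flush with the corner).

The picture frame is on top of the table. Three stools sit around the table at the −y, +y, +x sides.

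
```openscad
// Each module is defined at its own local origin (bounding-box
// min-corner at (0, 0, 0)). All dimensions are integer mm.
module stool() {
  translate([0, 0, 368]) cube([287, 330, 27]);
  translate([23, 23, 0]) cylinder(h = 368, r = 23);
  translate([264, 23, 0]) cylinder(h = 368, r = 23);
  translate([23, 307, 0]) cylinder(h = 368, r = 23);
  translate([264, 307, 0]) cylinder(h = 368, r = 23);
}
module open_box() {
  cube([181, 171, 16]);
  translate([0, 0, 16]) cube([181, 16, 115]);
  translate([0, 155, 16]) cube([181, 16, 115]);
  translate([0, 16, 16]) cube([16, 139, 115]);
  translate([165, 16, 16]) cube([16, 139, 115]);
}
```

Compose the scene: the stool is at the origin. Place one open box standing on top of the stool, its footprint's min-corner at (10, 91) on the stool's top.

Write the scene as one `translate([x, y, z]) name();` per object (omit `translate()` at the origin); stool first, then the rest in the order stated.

stool();
translate([10, 91, 395]) open_box();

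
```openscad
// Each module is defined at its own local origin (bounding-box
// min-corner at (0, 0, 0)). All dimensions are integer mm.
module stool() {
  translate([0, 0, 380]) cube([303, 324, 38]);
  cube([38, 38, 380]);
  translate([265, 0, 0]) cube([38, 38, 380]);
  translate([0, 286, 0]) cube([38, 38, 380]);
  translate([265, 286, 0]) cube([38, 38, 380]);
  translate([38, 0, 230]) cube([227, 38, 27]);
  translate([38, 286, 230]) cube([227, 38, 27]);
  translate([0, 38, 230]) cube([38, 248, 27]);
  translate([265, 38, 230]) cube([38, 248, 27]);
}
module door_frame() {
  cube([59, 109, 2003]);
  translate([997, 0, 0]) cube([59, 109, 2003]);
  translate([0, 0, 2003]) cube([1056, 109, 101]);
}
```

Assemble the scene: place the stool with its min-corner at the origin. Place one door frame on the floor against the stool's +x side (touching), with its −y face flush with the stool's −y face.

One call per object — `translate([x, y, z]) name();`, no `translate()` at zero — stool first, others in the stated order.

stool();
translate([303, 0, 0]) door_frame();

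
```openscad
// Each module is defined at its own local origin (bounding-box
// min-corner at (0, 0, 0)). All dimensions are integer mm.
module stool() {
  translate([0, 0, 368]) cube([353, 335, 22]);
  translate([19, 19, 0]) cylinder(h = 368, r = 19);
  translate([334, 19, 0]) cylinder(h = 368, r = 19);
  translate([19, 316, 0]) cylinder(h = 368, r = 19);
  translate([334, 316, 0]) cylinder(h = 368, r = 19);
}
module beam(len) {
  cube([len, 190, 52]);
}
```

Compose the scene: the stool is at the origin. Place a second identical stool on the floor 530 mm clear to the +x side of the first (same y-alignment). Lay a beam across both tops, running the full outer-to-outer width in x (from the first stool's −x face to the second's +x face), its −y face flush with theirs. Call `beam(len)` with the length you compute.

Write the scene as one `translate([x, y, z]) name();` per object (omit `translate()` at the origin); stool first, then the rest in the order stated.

stool();
translate([883, 0, 0]) stool();
translate([0, 0, 390]) beam(1236);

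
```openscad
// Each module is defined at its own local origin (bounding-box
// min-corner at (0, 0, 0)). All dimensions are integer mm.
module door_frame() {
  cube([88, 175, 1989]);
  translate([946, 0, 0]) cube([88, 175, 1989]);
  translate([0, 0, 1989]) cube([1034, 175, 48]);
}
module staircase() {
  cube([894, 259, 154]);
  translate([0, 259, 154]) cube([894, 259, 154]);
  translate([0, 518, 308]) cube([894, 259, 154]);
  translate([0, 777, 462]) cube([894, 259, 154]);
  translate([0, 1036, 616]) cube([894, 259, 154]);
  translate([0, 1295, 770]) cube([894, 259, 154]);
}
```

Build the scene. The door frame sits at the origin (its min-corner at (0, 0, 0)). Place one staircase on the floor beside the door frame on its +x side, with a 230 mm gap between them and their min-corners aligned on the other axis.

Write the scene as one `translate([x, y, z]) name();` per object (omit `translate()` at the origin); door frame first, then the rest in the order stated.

door_frame();
translate([1264, 0, 0]) staircase();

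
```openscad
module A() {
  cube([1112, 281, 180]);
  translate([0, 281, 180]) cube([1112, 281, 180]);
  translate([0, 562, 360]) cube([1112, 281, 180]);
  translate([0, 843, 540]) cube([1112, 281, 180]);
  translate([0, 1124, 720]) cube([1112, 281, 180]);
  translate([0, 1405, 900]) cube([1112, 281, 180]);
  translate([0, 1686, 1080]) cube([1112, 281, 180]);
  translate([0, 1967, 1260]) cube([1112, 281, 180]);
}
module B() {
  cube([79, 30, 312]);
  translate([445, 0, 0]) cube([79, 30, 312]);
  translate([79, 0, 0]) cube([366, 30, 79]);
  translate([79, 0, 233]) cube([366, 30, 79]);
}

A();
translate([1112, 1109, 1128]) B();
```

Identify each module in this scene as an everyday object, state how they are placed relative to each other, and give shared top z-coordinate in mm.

A is a staircase. B is a picture frame. The picture frame is beside the staircase with their tops flush at z = 1440. The shared top z-coordinate is 1440 mm.

Both tops at z = 1440 mm.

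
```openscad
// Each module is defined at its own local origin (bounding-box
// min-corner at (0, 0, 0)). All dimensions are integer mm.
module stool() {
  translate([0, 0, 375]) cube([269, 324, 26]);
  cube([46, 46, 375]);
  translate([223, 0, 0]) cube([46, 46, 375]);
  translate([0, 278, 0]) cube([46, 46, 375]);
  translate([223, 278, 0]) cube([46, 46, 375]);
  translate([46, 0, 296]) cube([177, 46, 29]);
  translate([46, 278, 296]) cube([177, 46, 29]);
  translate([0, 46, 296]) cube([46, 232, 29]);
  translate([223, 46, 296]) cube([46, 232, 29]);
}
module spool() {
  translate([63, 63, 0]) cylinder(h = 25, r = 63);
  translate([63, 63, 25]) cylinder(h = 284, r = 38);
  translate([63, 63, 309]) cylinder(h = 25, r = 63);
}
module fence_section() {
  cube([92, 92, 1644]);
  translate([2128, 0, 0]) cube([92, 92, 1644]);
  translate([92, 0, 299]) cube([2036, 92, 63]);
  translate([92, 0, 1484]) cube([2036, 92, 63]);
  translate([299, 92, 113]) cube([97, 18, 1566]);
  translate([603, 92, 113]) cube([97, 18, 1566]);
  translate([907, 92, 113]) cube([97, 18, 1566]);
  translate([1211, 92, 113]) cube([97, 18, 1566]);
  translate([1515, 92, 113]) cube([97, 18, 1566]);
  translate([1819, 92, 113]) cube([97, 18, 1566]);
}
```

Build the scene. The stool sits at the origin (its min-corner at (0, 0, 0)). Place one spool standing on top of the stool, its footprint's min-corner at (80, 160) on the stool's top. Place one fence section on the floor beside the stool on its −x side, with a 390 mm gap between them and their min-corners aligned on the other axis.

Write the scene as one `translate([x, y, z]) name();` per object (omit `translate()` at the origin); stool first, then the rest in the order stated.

stool();
translate([80, 160, 401]) spool();
translate([-2610, 0, 0]) fence_section();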